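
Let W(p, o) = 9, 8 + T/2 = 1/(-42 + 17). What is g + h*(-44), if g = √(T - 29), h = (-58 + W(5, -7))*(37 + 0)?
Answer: 79772 + 7*I*√23/5 ≈ 79772.0 + 6.7142*I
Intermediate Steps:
T = -402/25 (T = -16 + 2/(-42 + 17) = -16 + 2/(-25) = -16 + 2*(-1/25) = -16 - 2/25 = -402/25 ≈ -16.080)
h = -1813 (h = (-58 + 9)*(37 + 0) = -49*37 = -1813)
g = 7*I*√23/5 (g = √(-402/25 - 29) = √(-1127/25) = 7*I*√23/5 ≈ 6.7142*I)
g + h*(-44) = 7*I*√23/5 - 1813*(-44) = 7*I*√23/5 + 79772 = 79772 + 7*I*√23/5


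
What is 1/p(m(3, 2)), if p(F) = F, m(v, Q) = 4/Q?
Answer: ½ ≈ 0.50000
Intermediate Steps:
1/p(m(3, 2)) = 1/(4/2) = 1/(4*(½)) = 1/2 = ½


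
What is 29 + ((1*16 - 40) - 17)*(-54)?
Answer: 2243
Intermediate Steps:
29 + ((1*16 - 40) - 17)*(-54) = 29 + ((16 - 40) - 17)*(-54) = 29 + (-24 - 17)*(-54) = 29 - 41*(-54) = 29 + 2214 = 2243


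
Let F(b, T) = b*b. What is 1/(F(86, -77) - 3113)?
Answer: 1/4283 ≈ 0.00023348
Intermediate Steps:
F(b, T) = b²
1/(F(86, -77) - 3113) = 1/(86² - 3113) = 1/(7396 - 3113) = 1/4283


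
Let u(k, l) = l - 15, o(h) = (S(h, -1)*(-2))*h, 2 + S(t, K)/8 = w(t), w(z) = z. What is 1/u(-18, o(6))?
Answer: -1/399 ≈ -0.0025063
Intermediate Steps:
S(t, K) = -16 + 8*t
o(h) = h*(32 - 16*h) (o(h) = ((-16 + 8*h)*(-2))*h = (32 - 16*h)*h = h*(32 - 16*h))
u(k, l) = -15 + l
1/u(-18, o(6)) = 1/(-15 + 16*6*(2 - 1*6)) = 1/(-15 + 16*6*(2 - 6)) = 1/(-15 + 16*6*(-4)) = 1/(-15 - 384) = 1/(-399) = -1/399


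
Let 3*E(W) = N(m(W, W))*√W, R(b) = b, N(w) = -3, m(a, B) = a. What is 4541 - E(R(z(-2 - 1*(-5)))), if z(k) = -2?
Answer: 4541 + I*√2 ≈ 4541.0 + 1.4142*I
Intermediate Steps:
E(W) = -√W (E(W) = (-3*√W)/3 = -√W)
4541 - E(R(z(-2 - 1*(-5)))) = 4541 - (-1)*√(-2) = 4541 - (-1)*I*√2 = 4541 + I*√2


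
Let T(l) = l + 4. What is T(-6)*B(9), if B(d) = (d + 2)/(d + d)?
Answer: -11/9 ≈ -1.2222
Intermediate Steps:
T(l) = 4 + l
B(d) = (2 + d)/(2*d) (B(d) = (2 + d)/((2*d)) = (2 + d)*(1/(2*d)) = (2 + d)/(2*d))
T(-6)*B(9) = (4 - 6)*((½)*(2 + 9)/9) = -11/9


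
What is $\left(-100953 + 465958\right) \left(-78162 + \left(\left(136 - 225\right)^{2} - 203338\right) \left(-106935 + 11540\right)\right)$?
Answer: $6804323400477765$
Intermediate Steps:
$\left(-100953 + 465958\right) \left(-78162 + \left(\left(136 - 225\right)^{2} - 203338\right) \left(-106935 + 11540\right)\right) = 365005 \left(-78162 + \left(\left(-89\right)^{2} - 203338\right) \left(-95395\right)\right) = 365005 \left(-78162 + \left(7921 - 203338\right) \left(-95395\right)\right) = 365005 \left(-78162 - -18641804715\right) = 365005 \left(-78162 + 18641804715\right) = 365005 \cdot 18641726553 = 6804323400477765$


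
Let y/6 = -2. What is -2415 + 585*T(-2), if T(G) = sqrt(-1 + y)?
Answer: -2415 + 585*I*sqrt(13) ≈ -2415.0 + 2109.2*I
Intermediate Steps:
y = -12 (y = 6*(-2) = -12)
T(G) = I*sqrt(13) (T(G) = sqrt(-1 - 12) = sqrt(-13) = I*sqrt(13))
-2415 + 585*T(-2) = -2415 + 585*(I*sqrt(13)) = -2415 + 585*I*sqrt(13)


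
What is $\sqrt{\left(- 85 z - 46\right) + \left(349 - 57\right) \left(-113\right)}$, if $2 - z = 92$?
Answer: $92 i \sqrt{3} \approx 159.35 i$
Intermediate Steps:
$z = -90$ ($z = 2 - 92 = -90$)
$\sqrt{\left(- 85 z - 46\right) + \left(349 - 57\right) \left(-113\right)} = \sqrt{\left(\left(-85\right) \left(-90\right) - 46\right) + \left(349 - 57\right) \left(-113\right)} = \sqrt{\left(7650 - 46\right) + 292 \left(-113\right)} = \sqrt{7604 - 32996} = \sqrt{-25392} = 92 i \sqrt{3}$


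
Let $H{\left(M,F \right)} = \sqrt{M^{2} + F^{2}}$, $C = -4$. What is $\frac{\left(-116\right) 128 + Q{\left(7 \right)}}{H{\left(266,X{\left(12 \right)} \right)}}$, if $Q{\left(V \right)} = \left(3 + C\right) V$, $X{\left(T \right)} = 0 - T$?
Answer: $- \frac{2971 \sqrt{709}}{1418} \approx -55.789$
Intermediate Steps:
$X{\left(T \right)} = - T$
$Q{\left(V \right)} = - V$ ($Q{\left(V \right)} = \left(3 - 4\right) V = - V$)
$H{\left(M,F \right)} = \sqrt{F^{2} + M^{2}}$
$\frac{\left(-116\right) 128 + Q{\left(7 \right)}}{H{\left(266,X{\left(12 \right)} \right)}} = \frac{\left(-116\right) 128 - 7}{\sqrt{\left(\left(-1\right) 12\right)^{2} + 266^{2}}} = \frac{-14848 - 7}{\sqrt{\left(-12\right)^{2} + 70756}} = - \frac{14855}{\sqrt{144 + 70756}} = - \frac{14855}{\sqrt{70900}} = - \frac{14855}{10 \sqrt{709}} = - 14855 \frac{\sqrt{709}}{7090} = - \frac{2971 \sqrt{709}}{1418}$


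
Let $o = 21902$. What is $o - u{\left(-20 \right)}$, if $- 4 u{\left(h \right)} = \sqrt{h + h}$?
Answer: $21902 + \frac{i \sqrt{10}}{2} \approx 21902.0 + 1.5811 i$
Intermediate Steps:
$u{\left(h \right)} = - \frac{\sqrt{2} \sqrt{h}}{4}$ ($u{\left(h \right)} = - \frac{\sqrt{h + h}}{4} = - \frac{\sqrt{2 h}}{4} = - \frac{\sqrt{2} \sqrt{h}}{4}$)
$o - u{\left(-20 \right)} = 21902 - - \frac{\sqrt{2} \sqrt{-20}}{4} = 21902 - - \frac{\sqrt{2} \cdot 2 i \sqrt{5}}{4} = 21902 - - \frac{i \sqrt{10}}{2} = 21902 + \frac{i \sqrt{10}}{2}$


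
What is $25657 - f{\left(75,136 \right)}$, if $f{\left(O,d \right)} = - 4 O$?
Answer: $25957$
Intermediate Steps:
$25657 - f{\left(75,136 \right)} = 25657 - \left(-4\right) 75 = 25657 - -300 = 25657 + 300 = 25957$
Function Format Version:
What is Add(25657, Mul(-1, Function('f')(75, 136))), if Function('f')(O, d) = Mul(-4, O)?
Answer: 25957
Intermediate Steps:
Add(25657, Mul(-1, Function('f')(75, 136))) = Add(25657, Mul(-1, Mul(-4, 75))) = Add(25657, Mul(-1, -300)) = Add(25657, 300) = 25957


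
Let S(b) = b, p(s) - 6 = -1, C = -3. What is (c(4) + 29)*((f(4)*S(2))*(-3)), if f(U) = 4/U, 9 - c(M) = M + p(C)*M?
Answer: -84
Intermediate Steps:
p(s) = 5 (p(s) = 6 - 1 = 5)
c(M) = 9 - 6*M (c(M) = 9 - (M + 5*M) = 9 - 6*M)
(c(4) + 29)*((f(4)*S(2))*(-3)) = ((9 - 6*4) + 29)*(((4/4)*2)*(-3)) = ((9 - 24) + 29)*(((4*(1/4))*2)*(-3)) = (-15 + 29)*((1*2)*(-3)) = 14*(2*(-3)) = 14*(-6) = -84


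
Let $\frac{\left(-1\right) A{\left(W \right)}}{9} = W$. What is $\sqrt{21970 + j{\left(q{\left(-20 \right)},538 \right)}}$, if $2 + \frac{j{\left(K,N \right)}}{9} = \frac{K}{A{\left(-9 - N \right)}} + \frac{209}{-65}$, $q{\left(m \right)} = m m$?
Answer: $\frac{\sqrt{27715138606415}}{35555} \approx 148.07$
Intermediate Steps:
$A{\left(W \right)} = - 9 W$
$q{\left(m \right)} = m^{2}$
$j{\left(K,N \right)} = - \frac{3051}{65} + \frac{9 K}{81 + 9 N}$ ($j{\left(K,N \right)} = -18 + 9 \left(\frac{K}{\left(-9\right) \left(-9 - N\right)} + \frac{209}{-65}\right) = -18 + 9 \left(\frac{K}{81 + 9 N} + 209 \left(- \frac{1}{65}\right)\right) = -18 + 9 \left(\frac{K}{81 + 9 N} - \frac{209}{65}\right) = -18 + 9 \left(- \frac{209}{65} + \frac{K}{81 + 9 N}\right) = -18 + \left(- \frac{1881}{65} + \frac{9 K}{81 + 9 N}\right) = - \frac{3051}{65} + \frac{9 K}{81 + 9 N}$)
$\sqrt{21970 + j{\left(q{\left(-20 \right)},538 \right)}} = \sqrt{21970 - \left(\frac{3051}{65} - \frac{\left(-20\right)^{2}}{9 + 538}\right)} = \sqrt{21970 - \left(\frac{3051}{65} - \frac{400}{547}\right)} = \sqrt{21970 + \left(- \frac{3051}{65} + 400 \cdot \frac{1}{547}\right)} = \sqrt{21970 + \left(- \frac{3051}{65} + \frac{400}{547}\right)} = \sqrt{21970 - \frac{1642897}{35555}} = \sqrt{\frac{779500453}{35555}} = \frac{\sqrt{27715138606415}}{35555}$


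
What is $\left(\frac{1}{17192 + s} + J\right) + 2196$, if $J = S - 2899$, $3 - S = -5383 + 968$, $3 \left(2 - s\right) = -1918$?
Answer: $\frac{198752503}{53500} \approx 3715.0$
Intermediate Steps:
$s = \frac{1924}{3}$ ($s = 2 - - \frac{1918}{3} = 2 + \frac{1918}{3} = \frac{1924}{3} \approx 641.33$)
$S = 4418$ ($S = 3 - \left(-5383 + 968\right) = 3 - -4415 = 3 + 4415 = 4418$)
$J = 1519$ ($J = 4418 - 2899 = 1519$)
$\left(\frac{1}{17192 + s} + J\right) + 2196 = \left(\frac{1}{17192 + \frac{1924}{3}} + 1519\right) + 2196 = \left(\frac{1}{\frac{53500}{3}} + 1519\right) + 2196 = \left(\frac{3}{53500} + 1519\right) + 2196 = \frac{81266503}{53500} + 2196 = \frac{198752503}{53500}$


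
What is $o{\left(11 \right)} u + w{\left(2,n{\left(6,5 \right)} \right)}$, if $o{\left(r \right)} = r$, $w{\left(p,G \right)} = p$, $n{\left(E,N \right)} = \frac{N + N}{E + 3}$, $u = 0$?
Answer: $2$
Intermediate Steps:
$n{\left(E,N \right)} = \frac{2 N}{3 + E}$
$o{\left(11 \right)} u + w{\left(2,n{\left(6,5 \right)} \right)} = 11 \cdot 0 + 2 = 0 + 2 = 2$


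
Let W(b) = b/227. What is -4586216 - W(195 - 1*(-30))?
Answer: -1041071257/227 ≈ -4.5862e+6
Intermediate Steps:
W(b) = b/227 (W(b) = b*(1/227) = b/227)
-4586216 - W(195 - 1*(-30)) = -4586216 - (195 - 1*(-30))/227 = -4586216 - (195 + 30)/227 = -4586216 - 225/227 = -1041071257/227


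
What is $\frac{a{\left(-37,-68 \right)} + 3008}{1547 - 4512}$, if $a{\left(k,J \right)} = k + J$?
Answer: $- \frac{2903}{2965} \approx -0.97909$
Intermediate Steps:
$a{\left(k,J \right)} = J + k$
$\frac{a{\left(-37,-68 \right)} + 3008}{1547 - 4512} = \frac{\left(-68 - 37\right) + 3008}{1547 - 4512} = \frac{-105 + 3008}{-2965} = 2903 \left(- \frac{1}{2965}\right) = - \frac{2903}{2965}$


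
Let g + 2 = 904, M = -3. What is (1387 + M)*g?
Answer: 1248368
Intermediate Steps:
g = 902 (g = -2 + 904 = 902)
(1387 + M)*g = (1387 - 3)*902 = 1384*902 = 1248368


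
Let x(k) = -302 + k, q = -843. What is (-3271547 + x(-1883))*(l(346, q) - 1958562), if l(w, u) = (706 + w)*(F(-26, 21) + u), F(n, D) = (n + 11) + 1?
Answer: 9363286010232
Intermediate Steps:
F(n, D) = 12 + n (F(n, D) = (11 + n) + 1 = 12 + n)
l(w, u) = (-14 + u)*(706 + w) (l(w, u) = (706 + w)*((12 - 26) + u) = (706 + w)*(-14 + u) = (-14 + u)*(706 + w))
(-3271547 + x(-1883))*(l(346, q) - 1958562) = (-3271547 + (-302 - 1883))*((-9884 - 14*346 + 706*(-843) - 843*346) - 1958562) = (-3271547 - 2185)*((-9884 - 4844 - 595158 - 291678) - 1958562) = -3273732*(-901564 - 1958562) = -3273732*(-2860126) = 9363286010232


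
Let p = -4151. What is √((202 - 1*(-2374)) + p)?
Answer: 15*I*√7 ≈ 39.686*I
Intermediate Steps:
√((202 - 1*(-2374)) + p) = √((202 - 1*(-2374)) - 4151) = √((202 + 2374) - 4151) = √(2576 - 4151) = √(-1575) = 15*I*√7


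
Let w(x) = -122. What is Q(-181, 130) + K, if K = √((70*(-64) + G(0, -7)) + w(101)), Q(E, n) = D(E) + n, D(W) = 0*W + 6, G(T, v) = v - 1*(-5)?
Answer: 136 + 2*I*√1151 ≈ 136.0 + 67.853*I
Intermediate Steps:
G(T, v) = 5 + v (G(T, v) = v + 5 = 5 + v)
D(W) = 6 (D(W) = 0 + 6 = 6)
Q(E, n) = 6 + n
K = 2*I*√1151 (K = √((70*(-64) + (5 - 7)) - 122) = √((-4480 - 2) - 122) = √(-4482 - 122) = √(-4604) = 2*I*√1151 ≈ 67.853*I)
Q(-181, 130) + K = (6 + 130) + 2*I*√1151 = 136 + 2*I*√1151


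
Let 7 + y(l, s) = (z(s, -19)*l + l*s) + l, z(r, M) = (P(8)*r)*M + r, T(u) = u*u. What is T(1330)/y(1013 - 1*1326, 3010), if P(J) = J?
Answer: 88445/7065959 ≈ 0.012517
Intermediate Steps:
T(u) = u²
z(r, M) = r + 8*M*r (z(r, M) = (8*r)*M + r = 8*M*r + r = r + 8*M*r)
y(l, s) = -7 + l - 150*l*s (y(l, s) = -7 + (((s*(1 + 8*(-19)))*l + l*s) + l) = -7 + (((s*(1 - 152))*l + l*s) + l) = -7 + (((s*(-151))*l + l*s) + l) = -7 + (((-151*s)*l + l*s) + l) = -7 + ((-151*l*s + l*s) + l) = -7 + (-150*l*s + l) = -7 + (l - 150*l*s) = -7 + l - 150*l*s)
T(1330)/y(1013 - 1*1326, 3010) = 1330²/(-7 + (1013 - 1*1326) - 150*(1013 - 1*1326)*3010) = 1768900/(-7 + (1013 - 1326) - 150*(1013 - 1326)*3010) = 1768900/(-7 - 313 - 150*(-313)*3010) = 1768900/(-7 - 313 + 141319500) = 1768900/141319180 = 1768900*(1/141319180) = 88445/7065959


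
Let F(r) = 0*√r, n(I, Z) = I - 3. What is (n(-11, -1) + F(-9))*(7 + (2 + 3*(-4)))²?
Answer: -126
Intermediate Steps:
n(I, Z) = -3 + I
F(r) = 0
(n(-11, -1) + F(-9))*(7 + (2 + 3*(-4)))² = ((-3 - 11) + 0)*(7 + (2 + 3*(-4)))² = (-14 + 0)*(7 + (2 - 12))² = -14*(7 - 10)² = -14*(-3)² = -14*9 = -126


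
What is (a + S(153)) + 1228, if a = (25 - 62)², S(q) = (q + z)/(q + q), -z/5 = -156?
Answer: 265205/102 ≈ 2600.0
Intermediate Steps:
z = 780 (z = -5*(-156) = 780)
S(q) = (780 + q)/(2*q) (S(q) = (q + 780)/(q + q) = (780 + q)/((2*q)) = (780 + q)*(1/(2*q)) = (780 + q)/(2*q))
a = 1369 (a = (-37)² = 1369)
(a + S(153)) + 1228 = (1369 + (½)*(780 + 153)/153) + 1228 = (1369 + (½)*(1/153)*933) + 1228 = (1369 + 311/102) + 1228 = 139949/102 + 1228 = 265205/102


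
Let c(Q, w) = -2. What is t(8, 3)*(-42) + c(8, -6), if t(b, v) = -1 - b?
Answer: 376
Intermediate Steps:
t(8, 3)*(-42) + c(8, -6) = (-1 - 1*8)*(-42) - 2 = (-1 - 8)*(-42) - 2 = -9*(-42) - 2 = 378 - 2 = 376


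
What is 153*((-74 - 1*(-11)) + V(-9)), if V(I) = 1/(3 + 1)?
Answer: -38403/4 ≈ -9600.8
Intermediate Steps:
V(I) = ¼ (V(I) = 1/4 = ¼)
153*((-74 - 1*(-11)) + V(-9)) = 153*((-74 - 1*(-11)) + ¼) = 153*((-74 + 11) + ¼) = 153*(-63 + ¼) = 153*(-251/4) = -38403/4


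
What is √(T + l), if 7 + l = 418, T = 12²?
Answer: √555 ≈ 23.558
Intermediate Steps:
T = 144
l = 411 (l = -7 + 418 = 411)
√(T + l) = √(144 + 411) = √555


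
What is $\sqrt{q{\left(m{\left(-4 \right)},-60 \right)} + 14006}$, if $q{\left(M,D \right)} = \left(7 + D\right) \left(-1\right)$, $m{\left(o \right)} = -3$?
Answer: $\sqrt{14059} \approx 118.57$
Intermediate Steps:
$q{\left(M,D \right)} = -7 - D$
$\sqrt{q{\left(m{\left(-4 \right)},-60 \right)} + 14006} = \sqrt{\left(-7 - -60\right) + 14006} = \sqrt{\left(-7 + 60\right) + 14006} = \sqrt{53 + 14006} = \sqrt{14059}$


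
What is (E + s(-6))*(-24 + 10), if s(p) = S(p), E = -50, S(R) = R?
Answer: 784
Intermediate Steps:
s(p) = p
(E + s(-6))*(-24 + 10) = (-50 - 6)*(-24 + 10) = -56*(-14) = 784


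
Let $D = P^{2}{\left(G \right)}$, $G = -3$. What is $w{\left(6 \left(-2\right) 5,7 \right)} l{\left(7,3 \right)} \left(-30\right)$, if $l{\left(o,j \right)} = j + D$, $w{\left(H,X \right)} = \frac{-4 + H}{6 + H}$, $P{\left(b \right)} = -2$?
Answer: $- \frac{2240}{9} \approx -248.89$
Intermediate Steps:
$w{\left(H,X \right)} = \frac{-4 + H}{6 + H}$
$D = 4$ ($D = \left(-2\right)^{2} = 4$)
$l{\left(o,j \right)} = 4 + j$ ($l{\left(o,j \right)} = j + 4 = 4 + j$)
$w{\left(6 \left(-2\right) 5,7 \right)} l{\left(7,3 \right)} \left(-30\right) = \frac{-4 + 6 \left(-2\right) 5}{6 + 6 \left(-2\right) 5} \left(4 + 3\right) \left(-30\right) = \frac{-4 - 60}{6 - 60} \cdot 7 \left(-30\right) = \frac{1}{-54} \left(-64\right) 7 \left(-30\right) = \left(- \frac{1}{54}\right) \left(-64\right) 7 \left(-30\right) = \frac{32}{27} \cdot 7 \left(-30\right) = \frac{224}{27} \left(-30\right) = - \frac{2240}{9}$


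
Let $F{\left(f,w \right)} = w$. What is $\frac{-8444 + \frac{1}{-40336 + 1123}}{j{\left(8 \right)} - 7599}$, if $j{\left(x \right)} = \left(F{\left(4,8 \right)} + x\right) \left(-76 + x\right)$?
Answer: $\frac{331114573}{340643331} \approx 0.97203$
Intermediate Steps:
$j{\left(x \right)} = \left(-76 + x\right) \left(8 + x\right)$ ($j{\left(x \right)} = \left(8 + x\right) \left(-76 + x\right) = \left(-76 + x\right) \left(8 + x\right)$)
$\frac{-8444 + \frac{1}{-40336 + 1123}}{j{\left(8 \right)} - 7599} = \frac{-8444 + \frac{1}{-40336 + 1123}}{\left(-608 + 8^{2} - 544\right) - 7599} = \frac{-8444 + \frac{1}{-39213}}{\left(-608 + 64 - 544\right) - 7599} = \frac{-8444 - \frac{1}{39213}}{-1088 - 7599} = - \frac{331114573}{39213 \left(-8687\right)} = \left(- \frac{331114573}{39213}\right) \left(- \frac{1}{8687}\right) = \frac{331114573}{340643331}$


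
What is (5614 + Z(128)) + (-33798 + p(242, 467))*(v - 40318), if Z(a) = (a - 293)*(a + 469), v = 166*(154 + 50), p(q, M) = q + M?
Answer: 213463515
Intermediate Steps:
p(q, M) = M + q
v = 33864 (v = 166*204 = 33864)
Z(a) = (-293 + a)*(469 + a)
(5614 + Z(128)) + (-33798 + p(242, 467))*(v - 40318) = (5614 + (-137417 + 128² + 176*128)) + (-33798 + (467 + 242))*(33864 - 40318) = (5614 + (-137417 + 16384 + 22528)) + (-33798 + 709)*(-6454) = (5614 - 98505) - 33089*(-6454) = -92891 + 213556406 = 213463515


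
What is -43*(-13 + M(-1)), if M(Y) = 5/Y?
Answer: 774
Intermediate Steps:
-43*(-13 + M(-1)) = -43*(-13 + 5/(-1)) = -43*(-13 + 5*(-1)) = -43*(-13 - 5) = -43*(-18) = 774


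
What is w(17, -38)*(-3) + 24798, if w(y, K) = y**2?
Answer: 23931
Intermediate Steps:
w(17, -38)*(-3) + 24798 = 17**2*(-3) + 24798 = 289*(-3) + 24798 = -867 + 24798 = 23931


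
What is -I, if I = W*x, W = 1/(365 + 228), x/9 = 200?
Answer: -1800/593 ≈ -3.0354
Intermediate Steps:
x = 1800 (x = 9*200 = 1800)
W = 1/593 ≈ 0.0016863
I = 1800/593 (I = (1/593)*1800 = 1800/593 ≈ 3.0354)
-I = -1*1800/593 = -1800/593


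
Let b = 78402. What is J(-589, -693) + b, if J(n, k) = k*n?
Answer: 486579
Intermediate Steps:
J(-589, -693) + b = -693*(-589) + 78402 = 408177 + 78402 = 486579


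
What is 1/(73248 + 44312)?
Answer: 1/117560 ≈ 8.5063e-6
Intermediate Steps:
1/(73248 + 44312) = 1/117560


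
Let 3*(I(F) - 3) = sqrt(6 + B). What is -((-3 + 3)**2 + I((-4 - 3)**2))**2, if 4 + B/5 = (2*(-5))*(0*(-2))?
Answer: -(9 + I*sqrt(14))**2/9 ≈ -7.4444 - 7.4833*I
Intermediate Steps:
B = -20 (B = -20 + 5*((2*(-5))*(0*(-2))) = -20 + 5*(-10*0) = -20 + 5*0 = -20 + 0 = -20)
I(F) = 3 + I*sqrt(14)/3 (I(F) = 3 + sqrt(6 - 20)/3 = 3 + sqrt(-14)/3 = 3 + (I*sqrt(14))/3 = 3 + I*sqrt(14)/3)
-((-3 + 3)**2 + I((-4 - 3)**2))**2 = -((-3 + 3)**2 + (3 + I*sqrt(14)/3))**2 = -(0**2 + (3 + I*sqrt(14)/3))**2 = -(0 + (3 + I*sqrt(14)/3))**2 = -(3 + I*sqrt(14)/3)**2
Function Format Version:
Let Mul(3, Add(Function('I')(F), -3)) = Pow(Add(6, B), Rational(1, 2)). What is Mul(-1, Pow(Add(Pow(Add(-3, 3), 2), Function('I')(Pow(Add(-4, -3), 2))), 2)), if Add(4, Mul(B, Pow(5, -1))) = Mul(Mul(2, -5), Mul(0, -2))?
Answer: Mul(Rational(-1, 9), Pow(Add(9, Mul(I, Pow(14, Rational(1, 2)))), 2)) ≈ Add(-7.4444, Mul(-7.4833, I))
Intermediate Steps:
B = -20 (B = Add(-20, Mul(5, Mul(Mul(2, -5), Mul(0, -2)))) = Add(-20, Mul(5, Mul(-10, 0))) = Add(-20, Mul(5, 0)) = Add(-20, 0) = -20)
Function('I')(F) = Add(3, Mul(Rational(1, 3), I, Pow(14, Rational(1, 2)))) (Function('I')(F) = Add(3, Mul(Rational(1, 3), Pow(Add(6, -20), Rational(1, 2)))) = Add(3, Mul(Rational(1, 3), Pow(-14, Rational(1, 2)))) = Add(3, Mul(Rational(1, 3), Mul(I, Pow(14, Rational(1, 2))))) = Add(3, Mul(Rational(1, 3), I, Pow(14, Rational(1, 2)))))
Mul(-1, Pow(Add(Pow(Add(-3, 3), 2), Function('I')(Pow(Add(-4, -3), 2))), 2)) = Mul(-1, Pow(Add(Pow(Add(-3, 3), 2), Add(3, Mul(Rational(1, 3), I, Pow(14, Rational(1, 2))))), 2)) = Mul(-1, Pow(Add(Pow(0, 2), Add(3, Mul(Rational(1, 3), I, Pow(14, Rational(1, 2))))), 2)) = Mul(-1, Pow(Add(0, Add(3, Mul(Rational(1, 3), I, Pow(14, Rational(1, 2))))), 2)) = Mul(-1, Pow(Add(3, Mul(Rational(1, 3), I, Pow(14, Rational(1, 2)))), 2))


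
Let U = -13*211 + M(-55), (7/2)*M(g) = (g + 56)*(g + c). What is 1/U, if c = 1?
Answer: -7/19309 ≈ -0.00036253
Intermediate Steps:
M(g) = 2*(1 + g)*(56 + g)/7 (M(g) = 2*((g + 56)*(g + 1))/7 = 2*((56 + g)*(1 + g))/7 = 2*((1 + g)*(56 + g))/7 = 2*(1 + g)*(56 + g)/7)
U = -19309/7 (U = -13*211 + (16 + (2/7)*(-55)² + (114/7)*(-55)) = -2743 + (16 + (2/7)*3025 - 6270/7) = -2743 + (16 + 6050/7 - 6270/7) = -2743 - 108/7 = -19309/7 ≈ -2758.4)
1/U = 1/(-19309/7) = -7/19309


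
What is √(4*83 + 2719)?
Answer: 3*√339 ≈ 55.236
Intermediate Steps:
√(4*83 + 2719) = √(332 + 2719) = √3051 = 3*√339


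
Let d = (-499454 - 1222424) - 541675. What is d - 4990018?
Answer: -7253571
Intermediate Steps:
d = -2263553 (d = -1721878 - 541675 = -2263553)
d - 4990018 = -2263553 - 4990018 = -7253571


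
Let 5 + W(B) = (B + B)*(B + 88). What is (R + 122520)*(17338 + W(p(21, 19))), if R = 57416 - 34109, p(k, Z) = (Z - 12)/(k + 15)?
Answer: 60782902609/24 ≈ 2.5326e+9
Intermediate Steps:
p(k, Z) = (-12 + Z)/(15 + k)
R = 23307
W(B) = -5 + 2*B*(88 + B) (W(B) = -5 + (B + B)*(B + 88) = -5 + (2*B)*(88 + B) = -5 + 2*B*(88 + B))
(R + 122520)*(17338 + W(p(21, 19))) = (23307 + 122520)*(17338 + (-5 + 2*((-12 + 19)/(15 + 21))**2 + 176*((-12 + 19)/(15 + 21)))) = 145827*(17338 + (-5 + 2*(7/36)**2 + 176*(7/36))) = 145827*(17338 + (-5 + 2*(49/1296) + 308/9)) = 145827*(17338 + (-5 + 49/648 + 308/9)) = 145827*(17338 + 18985/648) = 145827*(11254009/648) = 60782902609/24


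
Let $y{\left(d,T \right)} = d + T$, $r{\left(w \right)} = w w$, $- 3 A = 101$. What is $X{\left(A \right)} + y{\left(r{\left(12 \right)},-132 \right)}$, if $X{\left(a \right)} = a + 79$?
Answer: $\frac{172}{3} \approx 57.333$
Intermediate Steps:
$A = - \frac{101}{3}$ ($A = \left(- \frac{1}{3}\right) 101 = - \frac{101}{3} \approx -33.667$)
$X{\left(a \right)} = 79 + a$
$r{\left(w \right)} = w^{2}$
$y{\left(d,T \right)} = T + d$
$X{\left(A \right)} + y{\left(r{\left(12 \right)},-132 \right)} = \left(79 - \frac{101}{3}\right) - \left(132 - 12^{2}\right) = \frac{136}{3} + \left(-132 + 144\right) = \frac{136}{3} + 12 = \frac{172}{3}$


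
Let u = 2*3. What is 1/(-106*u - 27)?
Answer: -1/663 ≈ -0.0015083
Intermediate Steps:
u = 6
1/(-106*u - 27) = 1/(-106*6 - 27) = 1/(-636 - 27) = 1/(-663) = -1/663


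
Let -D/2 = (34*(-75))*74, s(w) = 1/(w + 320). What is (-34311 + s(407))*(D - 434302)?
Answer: 1419368950592/727 ≈ 1.9524e+9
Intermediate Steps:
s(w) = 1/(320 + w)
D = 377400 (D = -2*34*(-75)*74 = -(-5100)*74 = -2*(-188700) = 377400)
(-34311 + s(407))*(D - 434302) = (-34311 + 1/(320 + 407))*(377400 - 434302) = (-34311 + 1/727)*(-56902) = -24944096/727*(-56902) = 1419368950592/727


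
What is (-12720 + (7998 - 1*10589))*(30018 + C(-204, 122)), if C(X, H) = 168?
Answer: -462177846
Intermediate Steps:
(-12720 + (7998 - 1*10589))*(30018 + C(-204, 122)) = (-12720 + (7998 - 1*10589))*(30018 + 168) = (-12720 + (7998 - 10589))*30186 = (-12720 - 2591)*30186 = -15311*30186 = -462177846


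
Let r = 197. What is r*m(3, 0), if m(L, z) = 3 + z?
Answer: 591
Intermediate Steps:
r*m(3, 0) = 197*(3 + 0) = 197*3 = 591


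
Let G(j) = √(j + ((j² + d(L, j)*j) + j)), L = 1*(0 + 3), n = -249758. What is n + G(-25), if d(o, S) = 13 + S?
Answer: -249758 + 5*√35 ≈ -2.4973e+5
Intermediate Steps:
L = 3 (L = 1*3 = 3)
G(j) = √(j² + 2*j + j*(13 + j)) (G(j) = √(j + ((j² + (13 + j)*j) + j)) = √(j + ((j² + j*(13 + j)) + j)) = √(j + (j + j² + j*(13 + j))) = √(j² + 2*j + j*(13 + j)))
n + G(-25) = -249758 + √(-25*(15 + 2*(-25))) = -249758 + √(-25*(15 - 50)) = -249758 + √(-25*(-35)) = -249758 + √875 = -249758 + 5*√35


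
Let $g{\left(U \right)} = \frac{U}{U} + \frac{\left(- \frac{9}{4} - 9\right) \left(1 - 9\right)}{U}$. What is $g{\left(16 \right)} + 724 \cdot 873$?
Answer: $\frac{5056469}{8} \approx 6.3206 \cdot 10^{5}$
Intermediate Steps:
$g{\left(U \right)} = 1 + \frac{90}{U}$ ($g{\left(U \right)} = 1 + \frac{\left(\left(-9\right) \frac{1}{4} - 9\right) \left(-8\right)}{U} = 1 + \frac{\left(- \frac{9}{4} - 9\right) \left(-8\right)}{U} = 1 + \frac{\left(- \frac{45}{4}\right) \left(-8\right)}{U} = 1 + \frac{90}{U}$)
$g{\left(16 \right)} + 724 \cdot 873 = \frac{90 + 16}{16} + 724 \cdot 873 = \frac{1}{16} \cdot 106 + 632052 = \frac{53}{8} + 632052 = \frac{5056469}{8}$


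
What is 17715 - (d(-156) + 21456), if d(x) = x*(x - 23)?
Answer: -31665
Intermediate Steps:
d(x) = x*(-23 + x)
17715 - (d(-156) + 21456) = 17715 - (-156*(-23 - 156) + 21456) = 17715 - (-156*(-179) + 21456) = 17715 - (27924 + 21456) = 17715 - 1*49380 = 17715 - 49380 = -31665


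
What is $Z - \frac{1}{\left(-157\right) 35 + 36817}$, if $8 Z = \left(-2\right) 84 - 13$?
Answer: $- \frac{2834645}{125288} \approx -22.625$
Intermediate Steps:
$Z = - \frac{181}{8}$ ($Z = \frac{\left(-2\right) 84 - 13}{8} = \frac{-168 - 13}{8} = \frac{1}{8} \left(-181\right) = - \frac{181}{8} \approx -22.625$)
$Z - \frac{1}{\left(-157\right) 35 + 36817} = - \frac{181}{8} - \frac{1}{\left(-157\right) 35 + 36817} = - \frac{181}{8} - \frac{1}{-5495 + 36817} = - \frac{181}{8} - \frac{1}{31322} = - \frac{2834645}{125288}$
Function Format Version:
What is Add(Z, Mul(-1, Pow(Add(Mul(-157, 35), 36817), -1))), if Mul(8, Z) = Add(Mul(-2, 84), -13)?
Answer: Rational(-2834645, 125288) ≈ -22.625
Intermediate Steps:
Z = Rational(-181, 8) (Z = Mul(Rational(1, 8), Add(Mul(-2, 84), -13)) = Mul(Rational(1, 8), Add(-168, -13)) = Mul(Rational(1, 8), -181) = Rational(-181, 8) ≈ -22.625)
Add(Z, Mul(-1, Pow(Add(Mul(-157, 35), 36817), -1))) = Add(Rational(-181, 8), Mul(-1, Pow(Add(Mul(-157, 35), 36817), -1))) = Add(Rational(-181, 8), Mul(-1, Pow(Add(-5495, 36817), -1))) = Add(Rational(-181, 8), Mul(-1, Pow(31322, -1))) = Add(Rational(-181, 8), Mul(-1, Rational(1, 31322))) = Add(Rational(-181, 8), Rational(-1, 31322)) = Rational(-2834645, 125288)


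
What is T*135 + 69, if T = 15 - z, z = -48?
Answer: 8574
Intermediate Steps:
T = 63 (T = 15 - 1*(-48) = 15 + 48 = 63)
T*135 + 69 = 63*135 + 69 = 8505 + 69 = 8574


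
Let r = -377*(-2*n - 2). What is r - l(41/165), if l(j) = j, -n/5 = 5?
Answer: -2985881/165 ≈ -18096.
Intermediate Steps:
n = -25 (n = -5*5 = -25)
r = -18096 (r = -377*(-2*(-25) - 2) = -377*(50 - 2) = -377*48 = -18096)
r - l(41/165) = -18096 - 41/165 = -2985881/165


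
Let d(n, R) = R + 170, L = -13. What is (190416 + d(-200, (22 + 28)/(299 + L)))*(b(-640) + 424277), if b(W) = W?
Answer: 11545727814251/143 ≈ 8.0739e+10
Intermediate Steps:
d(n, R) = 170 + R
(190416 + d(-200, (22 + 28)/(299 + L)))*(b(-640) + 424277) = (190416 + (170 + (22 + 28)/(299 - 13)))*(-640 + 424277) = (190416 + (170 + 50/286))*423637 = (190416 + (170 + 50*(1/286)))*423637 = (190416 + (170 + 25/143))*423637 = (190416 + 24335/143)*423637 = (27253823/143)*423637 = 11545727814251/143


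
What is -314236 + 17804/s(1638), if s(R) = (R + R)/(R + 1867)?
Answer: -241758529/819 ≈ -2.9519e+5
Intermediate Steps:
s(R) = 2*R/(1867 + R) (s(R) = (2*R)/(1867 + R) = 2*R/(1867 + R))
-314236 + 17804/s(1638) = -314236 + 17804/((2*1638/(1867 + 1638))) = -314236 + 17804/((2*1638/3505)) = -314236 + 17804/((2*1638*(1/3505))) = -314236 + 17804/(3276/3505) = -314236 + 17804*(3505/3276) = -314236 + 15600755/819 = -241758529/819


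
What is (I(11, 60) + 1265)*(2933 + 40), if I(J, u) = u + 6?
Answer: 3957063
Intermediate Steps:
I(J, u) = 6 + u
(I(11, 60) + 1265)*(2933 + 40) = ((6 + 60) + 1265)*(2933 + 40) = (66 + 1265)*2973 = 1331*2973 = 3957063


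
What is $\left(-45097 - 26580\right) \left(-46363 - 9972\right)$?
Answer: $4037923795$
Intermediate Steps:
$\left(-45097 - 26580\right) \left(-46363 - 9972\right) = - 71677 \left(-46363 + \left(-14177 + 4205\right)\right) = - 71677 \left(-46363 - 9972\right) = \left(-71677\right) \left(-56335\right) = 4037923795$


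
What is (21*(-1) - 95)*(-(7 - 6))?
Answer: 116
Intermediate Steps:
(21*(-1) - 95)*(-(7 - 6)) = (-21 - 95)*(-1*1) = -116*(-1) = 116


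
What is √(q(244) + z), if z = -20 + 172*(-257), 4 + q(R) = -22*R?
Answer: 2*I*√12399 ≈ 222.7*I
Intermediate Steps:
q(R) = -4 - 22*R
z = -44224 (z = -20 - 44204 = -44224)
√(q(244) + z) = √((-4 - 22*244) - 44224) = √((-4 - 5368) - 44224) = √(-5372 - 44224) = √(-49596) = 2*I*√12399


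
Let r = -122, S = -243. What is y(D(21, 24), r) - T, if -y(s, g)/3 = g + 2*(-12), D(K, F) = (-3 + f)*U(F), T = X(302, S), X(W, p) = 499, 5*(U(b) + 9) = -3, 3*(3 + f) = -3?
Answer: -61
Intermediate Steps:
f = -4 (f = -3 + (⅓)*(-3) = -3 - 1 = -4)
U(b) = -48/5 (U(b) = -9 + (⅕)*(-3) = -9 - ⅗ = -48/5)
T = 499
D(K, F) = 336/5 (D(K, F) = (-3 - 4)*(-48/5) = -7*(-48/5) = 336/5)
y(s, g) = 72 - 3*g (y(s, g) = -3*(g + 2*(-12)) = -3*(g - 24) = -3*(-24 + g) = 72 - 3*g)
y(D(21, 24), r) - T = (72 - 3*(-122)) - 1*499 = (72 + 366) - 499 = 438 - 499 = -61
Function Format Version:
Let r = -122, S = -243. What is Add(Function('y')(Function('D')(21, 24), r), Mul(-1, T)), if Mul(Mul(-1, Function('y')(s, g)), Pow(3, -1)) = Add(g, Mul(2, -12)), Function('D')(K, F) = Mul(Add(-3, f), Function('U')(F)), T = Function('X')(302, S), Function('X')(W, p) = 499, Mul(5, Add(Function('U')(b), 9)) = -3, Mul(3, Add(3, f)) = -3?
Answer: -61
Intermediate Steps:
f = -4 (f = Add(-3, Mul(Rational(1, 3), -3)) = Add(-3, -1) = -4)
Function('U')(b) = Rational(-48, 5) (Function('U')(b) = Add(-9, Mul(Rational(1, 5), -3)) = Add(-9, Rational(-3, 5)) = Rational(-48, 5))
T = 499
Function('D')(K, F) = Rational(336, 5) (Function('D')(K, F) = Mul(Add(-3, -4), Rational(-48, 5)) = Mul(-7, Rational(-48, 5)) = Rational(336, 5))
Function('y')(s, g) = Add(72, Mul(-3, g)) (Function('y')(s, g) = Mul(-3, Add(g, Mul(2, -12))) = Mul(-3, Add(g, -24)) = Mul(-3, Add(-24, g)) = Add(72, Mul(-3, g)))
Add(Function('y')(Function('D')(21, 24), r), Mul(-1, T)) = Add(Add(72, Mul(-3, -122)), Mul(-1, 499)) = Add(Add(72, 366), -499) = Add(438, -499) = -61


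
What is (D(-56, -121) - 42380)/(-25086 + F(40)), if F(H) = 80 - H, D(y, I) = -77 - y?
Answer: 42401/25046 ≈ 1.6929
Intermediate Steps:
(D(-56, -121) - 42380)/(-25086 + F(40)) = ((-77 - 1*(-56)) - 42380)/(-25086 + (80 - 1*40)) = ((-77 + 56) - 42380)/(-25086 + (80 - 40)) = (-21 - 42380)/(-25086 + 40) = -42401/(-25046) = -42401*(-1/25046) = 42401/25046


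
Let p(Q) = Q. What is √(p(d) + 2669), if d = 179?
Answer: 4*√178 ≈ 53.367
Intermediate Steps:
√(p(d) + 2669) = √(179 + 2669) = √2848 = 4*√178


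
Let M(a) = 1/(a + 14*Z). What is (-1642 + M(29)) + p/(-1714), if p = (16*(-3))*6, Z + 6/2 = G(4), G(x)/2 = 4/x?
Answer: -21104893/12855 ≈ -1641.8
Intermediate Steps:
G(x) = 8/x (G(x) = 2*(4/x) = 8/x)
Z = -1 (Z = -3 + 8/4 = -3 + 8*(¼) = -3 + 2 = -1)
p = -288 (p = -48*6 = -288)
M(a) = 1/(-14 + a) (M(a) = 1/(a + 14*(-1)) = 1/(a - 14) = 1/(-14 + a))
(-1642 + M(29)) + p/(-1714) = (-1642 + 1/(-14 + 29)) - 288/(-1714) = (-1642 + 1/15) - 288*(-1/1714) = (-1642 + 1/15) + 144/857 = -24629/15 + 144/857 = -21104893/12855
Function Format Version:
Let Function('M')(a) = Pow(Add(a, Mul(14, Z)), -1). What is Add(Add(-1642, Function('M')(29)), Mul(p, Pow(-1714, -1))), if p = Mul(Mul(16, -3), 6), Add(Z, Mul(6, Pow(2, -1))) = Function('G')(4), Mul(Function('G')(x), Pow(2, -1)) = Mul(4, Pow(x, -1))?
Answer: Rational(-21104893, 12855) ≈ -1641.8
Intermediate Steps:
Function('G')(x) = Mul(8, Pow(x, -1)) (Function('G')(x) = Mul(2, Mul(4, Pow(x, -1))) = Mul(8, Pow(x, -1)))
Z = -1 (Z = Add(-3, Mul(8, Pow(4, -1))) = Add(-3, Mul(8, Rational(1, 4))) = Add(-3, 2) = -1)
p = -288 (p = Mul(-48, 6) = -288)
Function('M')(a) = Pow(Add(-14, a), -1) (Function('M')(a) = Pow(Add(a, Mul(14, -1)), -1) = Pow(Add(a, -14), -1) = Pow(Add(-14, a), -1))
Add(Add(-1642, Function('M')(29)), Mul(p, Pow(-1714, -1))) = Add(Add(-1642, Pow(Add(-14, 29), -1)), Mul(-288, Pow(-1714, -1))) = Add(Add(-1642, Pow(15, -1)), Mul(-288, Rational(-1, 1714))) = Add(Add(-1642, Rational(1, 15)), Rational(144, 857)) = Add(Rational(-24629, 15), Rational(144, 857)) = Rational(-21104893, 12855)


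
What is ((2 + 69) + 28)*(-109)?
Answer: -10791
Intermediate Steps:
((2 + 69) + 28)*(-109) = (71 + 28)*(-109) = 99*(-109) = -10791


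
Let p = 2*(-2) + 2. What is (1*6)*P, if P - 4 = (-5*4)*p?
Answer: 264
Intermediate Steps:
p = -2 (p = -4 + 2 = -2)
P = 44 (P = 4 - 5*4*(-2) = 4 - 20*(-2) = 4 + 40 = 44)
(1*6)*P = (1*6)*44 = 6*44 = 264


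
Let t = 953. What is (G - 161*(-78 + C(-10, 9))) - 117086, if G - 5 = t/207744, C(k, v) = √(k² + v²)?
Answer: -21714025159/207744 - 161*√181 ≈ -1.0669e+5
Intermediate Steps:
G = 1039673/207744 (G = 5 + 953/207744 = 1039673/207744 ≈ 5.0046)
(G - 161*(-78 + C(-10, 9))) - 117086 = (1039673/207744 - 161*(-78 + √((-10)² + 9²))) - 117086 = (1039673/207744 - 161*(-78 + √(100 + 81))) - 117086 = (1039673/207744 - 161*(-78 + √181)) - 117086 = (1039673/207744 + (12558 - 161*√181)) - 117086 = (2609888825/207744 - 161*√181) - 117086 = -21714025159/207744 - 161*√181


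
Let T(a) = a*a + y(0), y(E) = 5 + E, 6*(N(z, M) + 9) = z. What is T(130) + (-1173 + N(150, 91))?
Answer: 15748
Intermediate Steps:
N(z, M) = -9 + z/6
T(a) = 5 + a² (T(a) = a*a + (5 + 0) = a² + 5 = 5 + a²)
T(130) + (-1173 + N(150, 91)) = (5 + 130²) + (-1173 + (-9 + (⅙)*150)) = (5 + 16900) + (-1173 + (-9 + 25)) = 16905 + (-1173 + 16) = 16905 - 1157 = 15748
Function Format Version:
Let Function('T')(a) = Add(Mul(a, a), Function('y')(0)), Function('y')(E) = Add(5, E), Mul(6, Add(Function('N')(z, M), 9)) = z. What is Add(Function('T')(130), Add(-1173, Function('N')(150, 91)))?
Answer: 15748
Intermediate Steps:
Function('N')(z, M) = Add(-9, Mul(Rational(1, 6), z))
Function('T')(a) = Add(5, Pow(a, 2)) (Function('T')(a) = Add(Mul(a, a), Add(5, 0)) = Add(Pow(a, 2), 5) = Add(5, Pow(a, 2)))
Add(Function('T')(130), Add(-1173, Function('N')(150, 91))) = Add(Add(5, Pow(130, 2)), Add(-1173, Add(-9, Mul(Rational(1, 6), 150)))) = Add(Add(5, 16900), Add(-1173, Add(-9, 25))) = Add(16905, Add(-1173, 16)) = Add(16905, -1157) = 15748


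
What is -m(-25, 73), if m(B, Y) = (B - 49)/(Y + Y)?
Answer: 37/73 ≈ 0.50685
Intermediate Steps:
m(B, Y) = (-49 + B)/(2*Y) (m(B, Y) = (-49 + B)/((2*Y)) = (-49 + B)*(1/(2*Y)) = (-49 + B)/(2*Y))
-m(-25, 73) = -(-49 - 25)/(2*73) = -(-74)/(2*73) = -1*(-37/73) = 37/73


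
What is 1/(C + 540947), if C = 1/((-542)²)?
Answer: 293764/158910754509 ≈ 1.8486e-6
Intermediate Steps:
C = 1/293764 ≈ 3.4041e-6
1/(C + 540947) = 1/(1/293764 + 540947) = 1/(158910754509/293764) = 293764/158910754509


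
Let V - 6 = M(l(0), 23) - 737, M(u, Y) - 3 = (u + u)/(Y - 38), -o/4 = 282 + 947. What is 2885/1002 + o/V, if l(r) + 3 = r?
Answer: 17562395/1822638 ≈ 9.6357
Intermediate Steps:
l(r) = -3 + r
o = -4916 (o = -4*(282 + 947) = -4*1229 = -4916)
M(u, Y) = 3 + 2*u/(-38 + Y) (M(u, Y) = 3 + (u + u)/(Y - 38) = 3 + (2*u)/(-38 + Y) = 3 + 2*u/(-38 + Y))
V = -3638/5 (V = 6 + ((-114 + 2*(-3 + 0) + 3*23)/(-38 + 23) - 737) = 6 + ((-114 + 2*(-3) + 69)/(-15) - 737) = 6 + (-(-114 - 6 + 69)/15 - 737) = 6 + (-1/15*(-51) - 737) = 6 + (17/5 - 737) = 6 - 3668/5 = -3638/5 ≈ -727.60)
2885/1002 + o/V = 2885/1002 - 4916/(-3638/5) = 2885*(1/1002) - 4916*(-5/3638) = 2885/1002 + 12290/1819 = 17562395/1822638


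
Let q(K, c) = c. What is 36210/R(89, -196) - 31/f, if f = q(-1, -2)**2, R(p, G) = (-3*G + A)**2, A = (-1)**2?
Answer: -10609711/1387684 ≈ -7.6456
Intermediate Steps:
A = 1
R(p, G) = (1 - 3*G)**2 (R(p, G) = (-3*G + 1)**2 = (1 - 3*G)**2)
f = 4 (f = (-2)**2 = 4)
36210/R(89, -196) - 31/f = 36210/((-1 + 3*(-196))**2) - 31/4 = 36210/((-1 - 588)**2) - 31*1/4 = 36210/((-589)**2) - 31/4 = 36210/346921 - 31/4 = -10609711/1387684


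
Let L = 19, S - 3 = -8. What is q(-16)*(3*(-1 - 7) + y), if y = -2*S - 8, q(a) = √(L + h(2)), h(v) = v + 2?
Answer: -22*√23 ≈ -105.51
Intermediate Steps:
h(v) = 2 + v
S = -5 (S = 3 - 8 = -5)
q(a) = √23 (q(a) = √(19 + (2 + 2)) = √(19 + 4) = √23)
y = 2 (y = -2*(-5) - 8 = 10 - 8 = 2)
q(-16)*(3*(-1 - 7) + y) = √23*(3*(-1 - 7) + 2) = √23*(3*(-8) + 2) = √23*(-24 + 2) = √23*(-22) = -22*√23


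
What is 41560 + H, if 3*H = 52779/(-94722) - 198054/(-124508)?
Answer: 61268502862289/1474205847 ≈ 41560.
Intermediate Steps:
H = 507860969/1474205847 (H = (52779/(-94722) - 198054/(-124508))/3 = (52779*(-1/94722) - 198054*(-1/124508))/3 = (-17593/31574 + 99027/62254)/3 = (1/3)*(507860969/491401949) = 507860969/1474205847 ≈ 0.34450)
41560 + H = 41560 + 507860969/1474205847 = 61268502862289/1474205847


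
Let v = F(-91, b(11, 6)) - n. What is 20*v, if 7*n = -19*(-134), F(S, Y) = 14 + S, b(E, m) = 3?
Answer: -61700/7 ≈ -8814.3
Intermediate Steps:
n = 2546/7 (n = (-19*(-134))/7 = (1/7)*2546 = 2546/7 ≈ 363.71)
v = -3085/7 (v = (14 - 91) - 1*2546/7 = -77 - 2546/7 = -3085/7 ≈ -440.71)
20*v = 20*(-3085/7) = -61700/7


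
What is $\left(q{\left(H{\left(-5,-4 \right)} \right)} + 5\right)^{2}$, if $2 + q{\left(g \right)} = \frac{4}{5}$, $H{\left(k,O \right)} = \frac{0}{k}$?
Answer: $\frac{361}{25} \approx 14.44$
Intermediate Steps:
$H{\left(k,O \right)} = 0$
$q{\left(g \right)} = - \frac{6}{5}$ ($q{\left(g \right)} = -2 + \frac{4}{5} = - \frac{6}{5}$)
$\left(q{\left(H{\left(-5,-4 \right)} \right)} + 5\right)^{2} = \left(- \frac{6}{5} + 5\right)^{2} = \left(\frac{19}{5}\right)^{2} = \frac{361}{25}$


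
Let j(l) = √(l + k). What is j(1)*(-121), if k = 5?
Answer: -121*√6 ≈ -296.39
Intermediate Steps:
j(l) = √(5 + l) (j(l) = √(l + 5) = √(5 + l))
j(1)*(-121) = √(5 + 1)*(-121) = √6*(-121) = -121*√6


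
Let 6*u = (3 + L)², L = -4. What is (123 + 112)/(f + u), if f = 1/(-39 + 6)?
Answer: 5170/3 ≈ 1723.3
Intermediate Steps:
f = -1/33 (f = 1/(-33) = -1/33 ≈ -0.030303)
u = ⅙ (u = (3 - 4)²/6 = (⅙)*(-1)² = (⅙)*1 = ⅙ ≈ 0.16667)
(123 + 112)/(f + u) = (123 + 112)/(-1/33 + ⅙) = 235/(3/22) = 235*(22/3) = 5170/3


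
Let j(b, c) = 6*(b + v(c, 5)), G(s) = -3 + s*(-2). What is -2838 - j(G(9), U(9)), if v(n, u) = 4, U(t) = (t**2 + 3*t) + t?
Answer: -2736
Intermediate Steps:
U(t) = t**2 + 4*t
G(s) = -3 - 2*s
j(b, c) = 24 + 6*b (j(b, c) = 6*(b + 4) = 6*(4 + b) = 24 + 6*b)
-2838 - j(G(9), U(9)) = -2838 - (24 + 6*(-3 - 2*9)) = -2838 - (24 + 6*(-3 - 18)) = -2838 - (24 + 6*(-21)) = -2838 - (24 - 126) = -2838 - 1*(-102) = -2838 + 102 = -2736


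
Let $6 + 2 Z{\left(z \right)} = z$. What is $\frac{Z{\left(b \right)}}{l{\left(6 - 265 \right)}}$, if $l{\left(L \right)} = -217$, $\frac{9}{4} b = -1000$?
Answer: $\frac{2027}{1953} \approx 1.0379$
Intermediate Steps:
$b = - \frac{4000}{9}$ ($b = \frac{4}{9} \left(-1000\right) = - \frac{4000}{9} \approx -444.44$)
$Z{\left(z \right)} = -3 + \frac{z}{2}$
$\frac{Z{\left(b \right)}}{l{\left(6 - 265 \right)}} = \frac{-3 + \frac{1}{2} \left(- \frac{4000}{9}\right)}{-217} = \left(-3 - \frac{2000}{9}\right) \left(- \frac{1}{217}\right) = \left(- \frac{2027}{9}\right) \left(- \frac{1}{217}\right) = \frac{2027}{1953}$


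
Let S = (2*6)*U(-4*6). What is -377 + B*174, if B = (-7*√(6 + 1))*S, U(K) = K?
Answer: -377 + 350784*√7 ≈ 9.2771e+5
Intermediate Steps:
S = -288 (S = (2*6)*(-4*6) = 12*(-24) = -288)
B = 2016*√7 (B = -7*√(6 + 1)*(-288) = -7*√7*(-288) = 2016*√7 ≈ 5333.8)
-377 + B*174 = -377 + (2016*√7)*174 = -377 + 350784*√7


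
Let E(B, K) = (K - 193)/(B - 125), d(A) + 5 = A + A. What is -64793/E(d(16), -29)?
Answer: -3174857/111 ≈ -28602.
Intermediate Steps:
d(A) = -5 + 2*A (d(A) = -5 + (A + A) = -5 + 2*A)
E(B, K) = (-193 + K)/(-125 + B)
-64793/E(d(16), -29) = -64793*(-125 + (-5 + 2*16))/(-193 - 29) = -64793/(-222/(-125 + (-5 + 32))) = -64793/(-222/(-125 + 27)) = -64793/(-222/(-98)) = -64793/((-1/98*(-222))) = -64793/111/49 = -64793*49/111 = -3174857/111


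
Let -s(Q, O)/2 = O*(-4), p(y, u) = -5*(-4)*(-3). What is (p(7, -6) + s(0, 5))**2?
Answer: 400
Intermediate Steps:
p(y, u) = -60 (p(y, u) = 20*(-3) = -60)
s(Q, O) = 8*O (s(Q, O) = -2*O*(-4) = -(-8)*O = 8*O)
(p(7, -6) + s(0, 5))**2 = (-60 + 8*5)**2 = (-60 + 40)**2 = (-20)**2 = 400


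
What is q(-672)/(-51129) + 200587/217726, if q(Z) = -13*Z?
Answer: 214198933/285438786 ≈ 0.75042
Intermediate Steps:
q(-672)/(-51129) + 200587/217726 = -13*(-672)/(-51129) + 200587/217726 = 8736*(-1/51129) + 200587*(1/217726) = -224/1311 + 200587/217726 = 214198933/285438786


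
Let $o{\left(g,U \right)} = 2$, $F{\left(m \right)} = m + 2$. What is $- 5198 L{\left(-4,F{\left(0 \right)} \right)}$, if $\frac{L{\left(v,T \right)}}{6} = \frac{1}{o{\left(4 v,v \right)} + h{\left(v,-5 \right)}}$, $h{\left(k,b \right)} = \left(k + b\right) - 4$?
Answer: $\frac{31188}{11} \approx 2835.3$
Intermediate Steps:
$F{\left(m \right)} = 2 + m$
$h{\left(k,b \right)} = -4 + b + k$ ($h{\left(k,b \right)} = \left(b + k\right) - 4 = -4 + b + k$)
$L{\left(v,T \right)} = \frac{6}{-7 + v}$ ($L{\left(v,T \right)} = \frac{6}{2 - \left(9 - v\right)} = \frac{6}{2 + \left(-9 + v\right)} = \frac{6}{-7 + v}$)
$- 5198 L{\left(-4,F{\left(0 \right)} \right)} = - 5198 \frac{6}{-7 - 4} = - 5198 \frac{6}{-11} = - 5198 \cdot 6 \left(- \frac{1}{11}\right) = \left(-5198\right) \left(- \frac{6}{11}\right) = \frac{31188}{11}$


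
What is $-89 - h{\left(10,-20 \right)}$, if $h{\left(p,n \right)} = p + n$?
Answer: $-79$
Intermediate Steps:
$h{\left(p,n \right)} = n + p$
$-89 - h{\left(10,-20 \right)} = -89 - \left(-20 + 10\right) = -89 - -10 = -89 + 10 = -79$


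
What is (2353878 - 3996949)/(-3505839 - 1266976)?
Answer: 1643071/4772815 ≈ 0.34426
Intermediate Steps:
(2353878 - 3996949)/(-3505839 - 1266976) = -1643071/(-4772815) = -1643071*(-1/4772815) = 1643071/4772815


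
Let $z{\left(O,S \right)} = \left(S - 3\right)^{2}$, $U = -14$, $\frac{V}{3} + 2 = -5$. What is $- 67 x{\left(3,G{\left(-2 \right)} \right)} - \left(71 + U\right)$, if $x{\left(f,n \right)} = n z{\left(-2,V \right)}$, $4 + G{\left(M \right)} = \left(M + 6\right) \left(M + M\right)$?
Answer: $771783$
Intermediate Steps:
$V = -21$ ($V = -6 + 3 \left(-5\right) = -6 - 15 = -21$)
$G{\left(M \right)} = -4 + 2 M \left(6 + M\right)$ ($G{\left(M \right)} = -4 + \left(M + 6\right) \left(M + M\right) = -4 + \left(6 + M\right) 2 M = -4 + 2 M \left(6 + M\right)$)
$z{\left(O,S \right)} = \left(-3 + S\right)^{2}$
$x{\left(f,n \right)} = 576 n$ ($x{\left(f,n \right)} = n \left(-3 - 21\right)^{2} = n \left(-24\right)^{2} = n 576 = 576 n$)
$- 67 x{\left(3,G{\left(-2 \right)} \right)} - \left(71 + U\right) = - 67 \cdot 576 \left(-4 + 2 \left(-2\right)^{2} + 12 \left(-2\right)\right) - 57 = - 67 \cdot 576 \left(-4 + 2 \cdot 4 - 24\right) + \left(-71 + 14\right) = - 67 \cdot 576 \left(-4 + 8 - 24\right) - 57 = - 67 \cdot 576 \left(-20\right) - 57 = \left(-67\right) \left(-11520\right) - 57 = 771840 - 57 = 771783$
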